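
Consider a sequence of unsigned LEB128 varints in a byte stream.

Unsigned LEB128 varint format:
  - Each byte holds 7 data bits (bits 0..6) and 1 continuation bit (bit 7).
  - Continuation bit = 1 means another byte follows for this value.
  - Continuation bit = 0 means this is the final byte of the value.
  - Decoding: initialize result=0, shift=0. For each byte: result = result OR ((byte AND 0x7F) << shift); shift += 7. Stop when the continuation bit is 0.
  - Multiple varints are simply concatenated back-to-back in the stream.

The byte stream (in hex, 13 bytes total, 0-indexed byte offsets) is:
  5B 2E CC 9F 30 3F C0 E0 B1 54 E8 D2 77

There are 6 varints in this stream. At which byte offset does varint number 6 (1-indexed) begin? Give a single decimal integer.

  byte[0]=0x5B cont=0 payload=0x5B=91: acc |= 91<<0 -> acc=91 shift=7 [end]
Varint 1: bytes[0:1] = 5B -> value 91 (1 byte(s))
  byte[1]=0x2E cont=0 payload=0x2E=46: acc |= 46<<0 -> acc=46 shift=7 [end]
Varint 2: bytes[1:2] = 2E -> value 46 (1 byte(s))
  byte[2]=0xCC cont=1 payload=0x4C=76: acc |= 76<<0 -> acc=76 shift=7
  byte[3]=0x9F cont=1 payload=0x1F=31: acc |= 31<<7 -> acc=4044 shift=14
  byte[4]=0x30 cont=0 payload=0x30=48: acc |= 48<<14 -> acc=790476 shift=21 [end]
Varint 3: bytes[2:5] = CC 9F 30 -> value 790476 (3 byte(s))
  byte[5]=0x3F cont=0 payload=0x3F=63: acc |= 63<<0 -> acc=63 shift=7 [end]
Varint 4: bytes[5:6] = 3F -> value 63 (1 byte(s))
  byte[6]=0xC0 cont=1 payload=0x40=64: acc |= 64<<0 -> acc=64 shift=7
  byte[7]=0xE0 cont=1 payload=0x60=96: acc |= 96<<7 -> acc=12352 shift=14
  byte[8]=0xB1 cont=1 payload=0x31=49: acc |= 49<<14 -> acc=815168 shift=21
  byte[9]=0x54 cont=0 payload=0x54=84: acc |= 84<<21 -> acc=176975936 shift=28 [end]
Varint 5: bytes[6:10] = C0 E0 B1 54 -> value 176975936 (4 byte(s))
  byte[10]=0xE8 cont=1 payload=0x68=104: acc |= 104<<0 -> acc=104 shift=7
  byte[11]=0xD2 cont=1 payload=0x52=82: acc |= 82<<7 -> acc=10600 shift=14
  byte[12]=0x77 cont=0 payload=0x77=119: acc |= 119<<14 -> acc=1960296 shift=21 [end]
Varint 6: bytes[10:13] = E8 D2 77 -> value 1960296 (3 byte(s))

Answer: 10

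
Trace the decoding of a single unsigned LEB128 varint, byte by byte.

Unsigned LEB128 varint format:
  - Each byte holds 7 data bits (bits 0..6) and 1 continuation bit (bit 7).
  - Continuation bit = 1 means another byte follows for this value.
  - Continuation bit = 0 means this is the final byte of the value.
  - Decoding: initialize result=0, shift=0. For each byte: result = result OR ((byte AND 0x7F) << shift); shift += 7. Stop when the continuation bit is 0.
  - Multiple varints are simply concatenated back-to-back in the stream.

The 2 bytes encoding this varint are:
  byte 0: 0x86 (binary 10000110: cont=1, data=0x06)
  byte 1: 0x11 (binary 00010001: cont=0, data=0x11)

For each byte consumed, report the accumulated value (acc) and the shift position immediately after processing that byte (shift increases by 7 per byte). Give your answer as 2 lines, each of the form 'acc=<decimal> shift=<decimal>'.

Answer: acc=6 shift=7
acc=2182 shift=14

Derivation:
byte 0=0x86: payload=0x06=6, contrib = 6<<0 = 6; acc -> 6, shift -> 7
byte 1=0x11: payload=0x11=17, contrib = 17<<7 = 2176; acc -> 2182, shift -> 14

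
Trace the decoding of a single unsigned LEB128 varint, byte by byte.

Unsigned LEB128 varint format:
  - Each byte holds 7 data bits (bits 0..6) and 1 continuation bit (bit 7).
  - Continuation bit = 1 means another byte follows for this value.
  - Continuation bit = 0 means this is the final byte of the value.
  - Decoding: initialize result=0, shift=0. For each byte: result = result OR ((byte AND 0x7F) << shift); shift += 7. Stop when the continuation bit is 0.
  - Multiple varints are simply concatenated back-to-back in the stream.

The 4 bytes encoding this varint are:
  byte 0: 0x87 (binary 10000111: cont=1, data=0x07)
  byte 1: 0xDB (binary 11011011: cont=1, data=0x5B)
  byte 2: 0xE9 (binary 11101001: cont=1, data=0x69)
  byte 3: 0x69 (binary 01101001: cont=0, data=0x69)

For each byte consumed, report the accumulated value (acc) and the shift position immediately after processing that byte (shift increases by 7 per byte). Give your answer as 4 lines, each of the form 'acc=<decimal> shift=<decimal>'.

byte 0=0x87: payload=0x07=7, contrib = 7<<0 = 7; acc -> 7, shift -> 7
byte 1=0xDB: payload=0x5B=91, contrib = 91<<7 = 11648; acc -> 11655, shift -> 14
byte 2=0xE9: payload=0x69=105, contrib = 105<<14 = 1720320; acc -> 1731975, shift -> 21
byte 3=0x69: payload=0x69=105, contrib = 105<<21 = 220200960; acc -> 221932935, shift -> 28

Answer: acc=7 shift=7
acc=11655 shift=14
acc=1731975 shift=21
acc=221932935 shift=28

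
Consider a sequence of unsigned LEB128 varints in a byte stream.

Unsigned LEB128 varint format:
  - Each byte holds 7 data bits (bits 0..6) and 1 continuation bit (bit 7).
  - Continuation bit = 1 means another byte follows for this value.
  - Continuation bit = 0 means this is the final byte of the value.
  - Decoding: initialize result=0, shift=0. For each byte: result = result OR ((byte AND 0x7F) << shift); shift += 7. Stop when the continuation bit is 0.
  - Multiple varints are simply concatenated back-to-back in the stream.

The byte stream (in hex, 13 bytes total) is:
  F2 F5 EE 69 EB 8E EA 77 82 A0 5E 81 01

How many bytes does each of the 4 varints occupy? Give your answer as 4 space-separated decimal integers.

  byte[0]=0xF2 cont=1 payload=0x72=114: acc |= 114<<0 -> acc=114 shift=7
  byte[1]=0xF5 cont=1 payload=0x75=117: acc |= 117<<7 -> acc=15090 shift=14
  byte[2]=0xEE cont=1 payload=0x6E=110: acc |= 110<<14 -> acc=1817330 shift=21
  byte[3]=0x69 cont=0 payload=0x69=105: acc |= 105<<21 -> acc=222018290 shift=28 [end]
Varint 1: bytes[0:4] = F2 F5 EE 69 -> value 222018290 (4 byte(s))
  byte[4]=0xEB cont=1 payload=0x6B=107: acc |= 107<<0 -> acc=107 shift=7
  byte[5]=0x8E cont=1 payload=0x0E=14: acc |= 14<<7 -> acc=1899 shift=14
  byte[6]=0xEA cont=1 payload=0x6A=106: acc |= 106<<14 -> acc=1738603 shift=21
  byte[7]=0x77 cont=0 payload=0x77=119: acc |= 119<<21 -> acc=251299691 shift=28 [end]
Varint 2: bytes[4:8] = EB 8E EA 77 -> value 251299691 (4 byte(s))
  byte[8]=0x82 cont=1 payload=0x02=2: acc |= 2<<0 -> acc=2 shift=7
  byte[9]=0xA0 cont=1 payload=0x20=32: acc |= 32<<7 -> acc=4098 shift=14
  byte[10]=0x5E cont=0 payload=0x5E=94: acc |= 94<<14 -> acc=1544194 shift=21 [end]
Varint 3: bytes[8:11] = 82 A0 5E -> value 1544194 (3 byte(s))
  byte[11]=0x81 cont=1 payload=0x01=1: acc |= 1<<0 -> acc=1 shift=7
  byte[12]=0x01 cont=0 payload=0x01=1: acc |= 1<<7 -> acc=129 shift=14 [end]
Varint 4: bytes[11:13] = 81 01 -> value 129 (2 byte(s))

Answer: 4 4 3 2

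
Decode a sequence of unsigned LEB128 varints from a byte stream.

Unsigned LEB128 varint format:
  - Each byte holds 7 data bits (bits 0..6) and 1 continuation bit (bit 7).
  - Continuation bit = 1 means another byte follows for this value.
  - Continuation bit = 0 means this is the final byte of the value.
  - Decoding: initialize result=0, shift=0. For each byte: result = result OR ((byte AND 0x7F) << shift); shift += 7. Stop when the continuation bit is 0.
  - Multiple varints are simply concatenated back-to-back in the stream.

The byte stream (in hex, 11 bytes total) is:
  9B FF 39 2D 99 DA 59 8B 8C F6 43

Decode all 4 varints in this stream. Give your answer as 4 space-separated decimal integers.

Answer: 950171 45 1469721 142444043

Derivation:
  byte[0]=0x9B cont=1 payload=0x1B=27: acc |= 27<<0 -> acc=27 shift=7
  byte[1]=0xFF cont=1 payload=0x7F=127: acc |= 127<<7 -> acc=16283 shift=14
  byte[2]=0x39 cont=0 payload=0x39=57: acc |= 57<<14 -> acc=950171 shift=21 [end]
Varint 1: bytes[0:3] = 9B FF 39 -> value 950171 (3 byte(s))
  byte[3]=0x2D cont=0 payload=0x2D=45: acc |= 45<<0 -> acc=45 shift=7 [end]
Varint 2: bytes[3:4] = 2D -> value 45 (1 byte(s))
  byte[4]=0x99 cont=1 payload=0x19=25: acc |= 25<<0 -> acc=25 shift=7
  byte[5]=0xDA cont=1 payload=0x5A=90: acc |= 90<<7 -> acc=11545 shift=14
  byte[6]=0x59 cont=0 payload=0x59=89: acc |= 89<<14 -> acc=1469721 shift=21 [end]
Varint 3: bytes[4:7] = 99 DA 59 -> value 1469721 (3 byte(s))
  byte[7]=0x8B cont=1 payload=0x0B=11: acc |= 11<<0 -> acc=11 shift=7
  byte[8]=0x8C cont=1 payload=0x0C=12: acc |= 12<<7 -> acc=1547 shift=14
  byte[9]=0xF6 cont=1 payload=0x76=118: acc |= 118<<14 -> acc=1934859 shift=21
  byte[10]=0x43 cont=0 payload=0x43=67: acc |= 67<<21 -> acc=142444043 shift=28 [end]
Varint 4: bytes[7:11] = 8B 8C F6 43 -> value 142444043 (4 byte(s))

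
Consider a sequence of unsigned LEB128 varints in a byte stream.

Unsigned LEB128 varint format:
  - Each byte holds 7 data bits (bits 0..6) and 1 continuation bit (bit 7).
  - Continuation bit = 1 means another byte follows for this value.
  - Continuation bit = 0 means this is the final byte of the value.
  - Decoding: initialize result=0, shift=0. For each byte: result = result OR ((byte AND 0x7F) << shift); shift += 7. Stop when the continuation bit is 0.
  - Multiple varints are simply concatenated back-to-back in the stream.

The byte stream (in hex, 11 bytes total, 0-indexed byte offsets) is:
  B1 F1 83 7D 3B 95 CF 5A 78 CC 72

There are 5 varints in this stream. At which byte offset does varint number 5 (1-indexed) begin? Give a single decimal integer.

  byte[0]=0xB1 cont=1 payload=0x31=49: acc |= 49<<0 -> acc=49 shift=7
  byte[1]=0xF1 cont=1 payload=0x71=113: acc |= 113<<7 -> acc=14513 shift=14
  byte[2]=0x83 cont=1 payload=0x03=3: acc |= 3<<14 -> acc=63665 shift=21
  byte[3]=0x7D cont=0 payload=0x7D=125: acc |= 125<<21 -> acc=262207665 shift=28 [end]
Varint 1: bytes[0:4] = B1 F1 83 7D -> value 262207665 (4 byte(s))
  byte[4]=0x3B cont=0 payload=0x3B=59: acc |= 59<<0 -> acc=59 shift=7 [end]
Varint 2: bytes[4:5] = 3B -> value 59 (1 byte(s))
  byte[5]=0x95 cont=1 payload=0x15=21: acc |= 21<<0 -> acc=21 shift=7
  byte[6]=0xCF cont=1 payload=0x4F=79: acc |= 79<<7 -> acc=10133 shift=14
  byte[7]=0x5A cont=0 payload=0x5A=90: acc |= 90<<14 -> acc=1484693 shift=21 [end]
Varint 3: bytes[5:8] = 95 CF 5A -> value 1484693 (3 byte(s))
  byte[8]=0x78 cont=0 payload=0x78=120: acc |= 120<<0 -> acc=120 shift=7 [end]
Varint 4: bytes[8:9] = 78 -> value 120 (1 byte(s))
  byte[9]=0xCC cont=1 payload=0x4C=76: acc |= 76<<0 -> acc=76 shift=7
  byte[10]=0x72 cont=0 payload=0x72=114: acc |= 114<<7 -> acc=14668 shift=14 [end]
Varint 5: bytes[9:11] = CC 72 -> value 14668 (2 byte(s))

Answer: 9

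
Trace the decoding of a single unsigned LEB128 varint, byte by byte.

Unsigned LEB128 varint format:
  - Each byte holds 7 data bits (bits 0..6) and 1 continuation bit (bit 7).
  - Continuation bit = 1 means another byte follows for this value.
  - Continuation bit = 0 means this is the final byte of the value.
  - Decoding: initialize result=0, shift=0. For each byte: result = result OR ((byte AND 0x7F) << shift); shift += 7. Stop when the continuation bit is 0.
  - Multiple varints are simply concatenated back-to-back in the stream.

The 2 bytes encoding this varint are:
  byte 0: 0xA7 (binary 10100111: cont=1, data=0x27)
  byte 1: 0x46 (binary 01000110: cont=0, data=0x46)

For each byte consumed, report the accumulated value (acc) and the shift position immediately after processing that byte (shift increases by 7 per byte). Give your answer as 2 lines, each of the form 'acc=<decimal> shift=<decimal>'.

byte 0=0xA7: payload=0x27=39, contrib = 39<<0 = 39; acc -> 39, shift -> 7
byte 1=0x46: payload=0x46=70, contrib = 70<<7 = 8960; acc -> 8999, shift -> 14

Answer: acc=39 shift=7
acc=8999 shift=14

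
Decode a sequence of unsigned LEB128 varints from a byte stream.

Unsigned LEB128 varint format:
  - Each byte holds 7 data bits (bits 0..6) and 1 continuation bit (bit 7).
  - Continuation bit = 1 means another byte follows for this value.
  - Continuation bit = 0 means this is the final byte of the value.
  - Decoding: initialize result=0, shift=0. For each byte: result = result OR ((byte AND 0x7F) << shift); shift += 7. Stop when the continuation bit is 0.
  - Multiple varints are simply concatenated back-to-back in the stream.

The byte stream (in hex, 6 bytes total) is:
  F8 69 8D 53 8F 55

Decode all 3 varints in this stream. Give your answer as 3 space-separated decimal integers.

Answer: 13560 10637 10895

Derivation:
  byte[0]=0xF8 cont=1 payload=0x78=120: acc |= 120<<0 -> acc=120 shift=7
  byte[1]=0x69 cont=0 payload=0x69=105: acc |= 105<<7 -> acc=13560 shift=14 [end]
Varint 1: bytes[0:2] = F8 69 -> value 13560 (2 byte(s))
  byte[2]=0x8D cont=1 payload=0x0D=13: acc |= 13<<0 -> acc=13 shift=7
  byte[3]=0x53 cont=0 payload=0x53=83: acc |= 83<<7 -> acc=10637 shift=14 [end]
Varint 2: bytes[2:4] = 8D 53 -> value 10637 (2 byte(s))
  byte[4]=0x8F cont=1 payload=0x0F=15: acc |= 15<<0 -> acc=15 shift=7
  byte[5]=0x55 cont=0 payload=0x55=85: acc |= 85<<7 -> acc=10895 shift=14 [end]
Varint 3: bytes[4:6] = 8F 55 -> value 10895 (2 byte(s))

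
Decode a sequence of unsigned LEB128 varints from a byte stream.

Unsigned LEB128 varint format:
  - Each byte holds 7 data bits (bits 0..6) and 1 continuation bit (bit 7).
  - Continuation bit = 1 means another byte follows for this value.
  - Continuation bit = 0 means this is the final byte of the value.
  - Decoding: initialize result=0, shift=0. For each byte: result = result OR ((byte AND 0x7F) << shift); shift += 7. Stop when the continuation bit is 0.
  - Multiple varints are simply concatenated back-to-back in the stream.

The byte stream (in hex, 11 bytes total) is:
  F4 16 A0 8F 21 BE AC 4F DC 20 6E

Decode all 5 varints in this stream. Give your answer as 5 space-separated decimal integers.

  byte[0]=0xF4 cont=1 payload=0x74=116: acc |= 116<<0 -> acc=116 shift=7
  byte[1]=0x16 cont=0 payload=0x16=22: acc |= 22<<7 -> acc=2932 shift=14 [end]
Varint 1: bytes[0:2] = F4 16 -> value 2932 (2 byte(s))
  byte[2]=0xA0 cont=1 payload=0x20=32: acc |= 32<<0 -> acc=32 shift=7
  byte[3]=0x8F cont=1 payload=0x0F=15: acc |= 15<<7 -> acc=1952 shift=14
  byte[4]=0x21 cont=0 payload=0x21=33: acc |= 33<<14 -> acc=542624 shift=21 [end]
Varint 2: bytes[2:5] = A0 8F 21 -> value 542624 (3 byte(s))
  byte[5]=0xBE cont=1 payload=0x3E=62: acc |= 62<<0 -> acc=62 shift=7
  byte[6]=0xAC cont=1 payload=0x2C=44: acc |= 44<<7 -> acc=5694 shift=14
  byte[7]=0x4F cont=0 payload=0x4F=79: acc |= 79<<14 -> acc=1300030 shift=21 [end]
Varint 3: bytes[5:8] = BE AC 4F -> value 1300030 (3 byte(s))
  byte[8]=0xDC cont=1 payload=0x5C=92: acc |= 92<<0 -> acc=92 shift=7
  byte[9]=0x20 cont=0 payload=0x20=32: acc |= 32<<7 -> acc=4188 shift=14 [end]
Varint 4: bytes[8:10] = DC 20 -> value 4188 (2 byte(s))
  byte[10]=0x6E cont=0 payload=0x6E=110: acc |= 110<<0 -> acc=110 shift=7 [end]
Varint 5: bytes[10:11] = 6E -> value 110 (1 byte(s))

Answer: 2932 542624 1300030 4188 110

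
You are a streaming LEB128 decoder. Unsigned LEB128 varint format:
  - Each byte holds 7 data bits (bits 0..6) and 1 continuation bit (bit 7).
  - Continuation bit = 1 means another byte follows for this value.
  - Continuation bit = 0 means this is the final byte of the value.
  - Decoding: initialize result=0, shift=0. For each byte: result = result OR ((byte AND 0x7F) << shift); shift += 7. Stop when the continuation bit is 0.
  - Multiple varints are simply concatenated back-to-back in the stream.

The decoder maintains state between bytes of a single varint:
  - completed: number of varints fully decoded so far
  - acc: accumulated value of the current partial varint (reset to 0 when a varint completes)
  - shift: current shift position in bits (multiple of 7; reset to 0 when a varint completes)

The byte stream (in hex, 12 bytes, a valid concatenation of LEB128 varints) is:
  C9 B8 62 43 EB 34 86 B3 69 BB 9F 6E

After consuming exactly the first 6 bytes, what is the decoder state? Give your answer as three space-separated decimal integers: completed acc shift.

Answer: 3 0 0

Derivation:
byte[0]=0xC9 cont=1 payload=0x49: acc |= 73<<0 -> completed=0 acc=73 shift=7
byte[1]=0xB8 cont=1 payload=0x38: acc |= 56<<7 -> completed=0 acc=7241 shift=14
byte[2]=0x62 cont=0 payload=0x62: varint #1 complete (value=1612873); reset -> completed=1 acc=0 shift=0
byte[3]=0x43 cont=0 payload=0x43: varint #2 complete (value=67); reset -> completed=2 acc=0 shift=0
byte[4]=0xEB cont=1 payload=0x6B: acc |= 107<<0 -> completed=2 acc=107 shift=7
byte[5]=0x34 cont=0 payload=0x34: varint #3 complete (value=6763); reset -> completed=3 acc=0 shift=0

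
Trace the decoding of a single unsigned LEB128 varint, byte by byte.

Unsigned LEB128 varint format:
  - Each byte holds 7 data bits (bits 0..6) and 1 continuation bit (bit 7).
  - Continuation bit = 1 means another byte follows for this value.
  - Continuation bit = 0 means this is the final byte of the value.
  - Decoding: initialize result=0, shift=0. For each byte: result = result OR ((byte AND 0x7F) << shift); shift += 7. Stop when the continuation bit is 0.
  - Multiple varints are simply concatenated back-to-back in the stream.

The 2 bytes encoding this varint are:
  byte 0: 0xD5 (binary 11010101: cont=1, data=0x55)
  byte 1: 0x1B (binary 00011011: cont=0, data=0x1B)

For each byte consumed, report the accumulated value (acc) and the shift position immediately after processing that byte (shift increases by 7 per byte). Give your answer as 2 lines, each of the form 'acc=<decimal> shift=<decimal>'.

byte 0=0xD5: payload=0x55=85, contrib = 85<<0 = 85; acc -> 85, shift -> 7
byte 1=0x1B: payload=0x1B=27, contrib = 27<<7 = 3456; acc -> 3541, shift -> 14

Answer: acc=85 shift=7
acc=3541 shift=14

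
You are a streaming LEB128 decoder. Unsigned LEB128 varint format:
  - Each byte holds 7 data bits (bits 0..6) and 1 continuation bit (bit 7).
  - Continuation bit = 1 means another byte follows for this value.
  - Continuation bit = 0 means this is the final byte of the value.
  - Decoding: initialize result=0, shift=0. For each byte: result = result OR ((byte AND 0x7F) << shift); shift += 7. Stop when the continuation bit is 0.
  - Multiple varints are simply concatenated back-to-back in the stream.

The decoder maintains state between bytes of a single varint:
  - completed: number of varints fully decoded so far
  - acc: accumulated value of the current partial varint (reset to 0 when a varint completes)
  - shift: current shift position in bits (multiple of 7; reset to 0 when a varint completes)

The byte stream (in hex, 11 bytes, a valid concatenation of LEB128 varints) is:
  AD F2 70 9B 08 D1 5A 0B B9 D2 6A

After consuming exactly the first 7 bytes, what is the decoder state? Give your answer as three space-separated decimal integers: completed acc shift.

byte[0]=0xAD cont=1 payload=0x2D: acc |= 45<<0 -> completed=0 acc=45 shift=7
byte[1]=0xF2 cont=1 payload=0x72: acc |= 114<<7 -> completed=0 acc=14637 shift=14
byte[2]=0x70 cont=0 payload=0x70: varint #1 complete (value=1849645); reset -> completed=1 acc=0 shift=0
byte[3]=0x9B cont=1 payload=0x1B: acc |= 27<<0 -> completed=1 acc=27 shift=7
byte[4]=0x08 cont=0 payload=0x08: varint #2 complete (value=1051); reset -> completed=2 acc=0 shift=0
byte[5]=0xD1 cont=1 payload=0x51: acc |= 81<<0 -> completed=2 acc=81 shift=7
byte[6]=0x5A cont=0 payload=0x5A: varint #3 complete (value=11601); reset -> completed=3 acc=0 shift=0

Answer: 3 0 0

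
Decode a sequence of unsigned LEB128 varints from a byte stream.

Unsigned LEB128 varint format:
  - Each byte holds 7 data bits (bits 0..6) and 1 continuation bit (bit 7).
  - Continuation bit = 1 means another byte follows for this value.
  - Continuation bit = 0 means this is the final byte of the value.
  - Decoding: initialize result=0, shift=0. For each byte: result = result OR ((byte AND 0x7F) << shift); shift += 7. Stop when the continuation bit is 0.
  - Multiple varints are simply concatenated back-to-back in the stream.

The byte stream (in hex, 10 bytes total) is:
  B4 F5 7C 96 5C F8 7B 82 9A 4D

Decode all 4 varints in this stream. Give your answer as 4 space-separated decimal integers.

Answer: 2046644 11798 15864 1264898

Derivation:
  byte[0]=0xB4 cont=1 payload=0x34=52: acc |= 52<<0 -> acc=52 shift=7
  byte[1]=0xF5 cont=1 payload=0x75=117: acc |= 117<<7 -> acc=15028 shift=14
  byte[2]=0x7C cont=0 payload=0x7C=124: acc |= 124<<14 -> acc=2046644 shift=21 [end]
Varint 1: bytes[0:3] = B4 F5 7C -> value 2046644 (3 byte(s))
  byte[3]=0x96 cont=1 payload=0x16=22: acc |= 22<<0 -> acc=22 shift=7
  byte[4]=0x5C cont=0 payload=0x5C=92: acc |= 92<<7 -> acc=11798 shift=14 [end]
Varint 2: bytes[3:5] = 96 5C -> value 11798 (2 byte(s))
  byte[5]=0xF8 cont=1 payload=0x78=120: acc |= 120<<0 -> acc=120 shift=7
  byte[6]=0x7B cont=0 payload=0x7B=123: acc |= 123<<7 -> acc=15864 shift=14 [end]
Varint 3: bytes[5:7] = F8 7B -> value 15864 (2 byte(s))
  byte[7]=0x82 cont=1 payload=0x02=2: acc |= 2<<0 -> acc=2 shift=7
  byte[8]=0x9A cont=1 payload=0x1A=26: acc |= 26<<7 -> acc=3330 shift=14
  byte[9]=0x4D cont=0 payload=0x4D=77: acc |= 77<<14 -> acc=1264898 shift=21 [end]
Varint 4: bytes[7:10] = 82 9A 4D -> value 1264898 (3 byte(s))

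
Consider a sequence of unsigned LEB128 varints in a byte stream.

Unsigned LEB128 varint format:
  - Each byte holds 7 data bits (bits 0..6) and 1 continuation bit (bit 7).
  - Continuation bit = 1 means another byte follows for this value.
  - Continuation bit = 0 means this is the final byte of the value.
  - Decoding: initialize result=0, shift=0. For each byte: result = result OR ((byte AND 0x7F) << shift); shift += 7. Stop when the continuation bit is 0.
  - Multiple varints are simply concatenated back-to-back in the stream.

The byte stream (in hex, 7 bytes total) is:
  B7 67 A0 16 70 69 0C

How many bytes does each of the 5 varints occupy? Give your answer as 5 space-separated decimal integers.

Answer: 2 2 1 1 1

Derivation:
  byte[0]=0xB7 cont=1 payload=0x37=55: acc |= 55<<0 -> acc=55 shift=7
  byte[1]=0x67 cont=0 payload=0x67=103: acc |= 103<<7 -> acc=13239 shift=14 [end]
Varint 1: bytes[0:2] = B7 67 -> value 13239 (2 byte(s))
  byte[2]=0xA0 cont=1 payload=0x20=32: acc |= 32<<0 -> acc=32 shift=7
  byte[3]=0x16 cont=0 payload=0x16=22: acc |= 22<<7 -> acc=2848 shift=14 [end]
Varint 2: bytes[2:4] = A0 16 -> value 2848 (2 byte(s))
  byte[4]=0x70 cont=0 payload=0x70=112: acc |= 112<<0 -> acc=112 shift=7 [end]
Varint 3: bytes[4:5] = 70 -> value 112 (1 byte(s))
  byte[5]=0x69 cont=0 payload=0x69=105: acc |= 105<<0 -> acc=105 shift=7 [end]
Varint 4: bytes[5:6] = 69 -> value 105 (1 byte(s))
  byte[6]=0x0C cont=0 payload=0x0C=12: acc |= 12<<0 -> acc=12 shift=7 [end]
Varint 5: bytes[6:7] = 0C -> value 12 (1 byte(s))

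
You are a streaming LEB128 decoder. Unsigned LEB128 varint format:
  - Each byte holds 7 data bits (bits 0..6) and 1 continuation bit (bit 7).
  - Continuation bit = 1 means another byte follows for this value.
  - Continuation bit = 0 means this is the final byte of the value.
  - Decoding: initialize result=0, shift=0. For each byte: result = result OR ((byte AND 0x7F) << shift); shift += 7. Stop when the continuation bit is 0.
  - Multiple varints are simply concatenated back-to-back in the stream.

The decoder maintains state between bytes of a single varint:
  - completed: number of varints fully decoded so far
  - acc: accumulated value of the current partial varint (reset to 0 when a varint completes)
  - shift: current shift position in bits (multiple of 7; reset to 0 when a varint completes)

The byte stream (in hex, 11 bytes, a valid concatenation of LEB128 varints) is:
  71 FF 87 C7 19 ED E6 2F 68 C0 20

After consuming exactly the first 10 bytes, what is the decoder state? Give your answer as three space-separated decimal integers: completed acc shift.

byte[0]=0x71 cont=0 payload=0x71: varint #1 complete (value=113); reset -> completed=1 acc=0 shift=0
byte[1]=0xFF cont=1 payload=0x7F: acc |= 127<<0 -> completed=1 acc=127 shift=7
byte[2]=0x87 cont=1 payload=0x07: acc |= 7<<7 -> completed=1 acc=1023 shift=14
byte[3]=0xC7 cont=1 payload=0x47: acc |= 71<<14 -> completed=1 acc=1164287 shift=21
byte[4]=0x19 cont=0 payload=0x19: varint #2 complete (value=53593087); reset -> completed=2 acc=0 shift=0
byte[5]=0xED cont=1 payload=0x6D: acc |= 109<<0 -> completed=2 acc=109 shift=7
byte[6]=0xE6 cont=1 payload=0x66: acc |= 102<<7 -> completed=2 acc=13165 shift=14
byte[7]=0x2F cont=0 payload=0x2F: varint #3 complete (value=783213); reset -> completed=3 acc=0 shift=0
byte[8]=0x68 cont=0 payload=0x68: varint #4 complete (value=104); reset -> completed=4 acc=0 shift=0
byte[9]=0xC0 cont=1 payload=0x40: acc |= 64<<0 -> completed=4 acc=64 shift=7

Answer: 4 64 7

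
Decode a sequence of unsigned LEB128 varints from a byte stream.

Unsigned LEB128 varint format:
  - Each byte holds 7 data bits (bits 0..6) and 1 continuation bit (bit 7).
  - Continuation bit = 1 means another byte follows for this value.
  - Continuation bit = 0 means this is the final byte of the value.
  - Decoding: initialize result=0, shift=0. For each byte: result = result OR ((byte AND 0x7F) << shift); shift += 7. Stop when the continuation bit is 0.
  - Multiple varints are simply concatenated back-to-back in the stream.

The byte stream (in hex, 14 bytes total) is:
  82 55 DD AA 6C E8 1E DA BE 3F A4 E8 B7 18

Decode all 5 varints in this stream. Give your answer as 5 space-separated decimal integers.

Answer: 10882 1774941 3944 1040218 51246116

Derivation:
  byte[0]=0x82 cont=1 payload=0x02=2: acc |= 2<<0 -> acc=2 shift=7
  byte[1]=0x55 cont=0 payload=0x55=85: acc |= 85<<7 -> acc=10882 shift=14 [end]
Varint 1: bytes[0:2] = 82 55 -> value 10882 (2 byte(s))
  byte[2]=0xDD cont=1 payload=0x5D=93: acc |= 93<<0 -> acc=93 shift=7
  byte[3]=0xAA cont=1 payload=0x2A=42: acc |= 42<<7 -> acc=5469 shift=14
  byte[4]=0x6C cont=0 payload=0x6C=108: acc |= 108<<14 -> acc=1774941 shift=21 [end]
Varint 2: bytes[2:5] = DD AA 6C -> value 1774941 (3 byte(s))
  byte[5]=0xE8 cont=1 payload=0x68=104: acc |= 104<<0 -> acc=104 shift=7
  byte[6]=0x1E cont=0 payload=0x1E=30: acc |= 30<<7 -> acc=3944 shift=14 [end]
Varint 3: bytes[5:7] = E8 1E -> value 3944 (2 byte(s))
  byte[7]=0xDA cont=1 payload=0x5A=90: acc |= 90<<0 -> acc=90 shift=7
  byte[8]=0xBE cont=1 payload=0x3E=62: acc |= 62<<7 -> acc=8026 shift=14
  byte[9]=0x3F cont=0 payload=0x3F=63: acc |= 63<<14 -> acc=1040218 shift=21 [end]
Varint 4: bytes[7:10] = DA BE 3F -> value 1040218 (3 byte(s))
  byte[10]=0xA4 cont=1 payload=0x24=36: acc |= 36<<0 -> acc=36 shift=7
  byte[11]=0xE8 cont=1 payload=0x68=104: acc |= 104<<7 -> acc=13348 shift=14
  byte[12]=0xB7 cont=1 payload=0x37=55: acc |= 55<<14 -> acc=914468 shift=21
  byte[13]=0x18 cont=0 payload=0x18=24: acc |= 24<<21 -> acc=51246116 shift=28 [end]
Varint 5: bytes[10:14] = A4 E8 B7 18 -> value 51246116 (4 byte(s))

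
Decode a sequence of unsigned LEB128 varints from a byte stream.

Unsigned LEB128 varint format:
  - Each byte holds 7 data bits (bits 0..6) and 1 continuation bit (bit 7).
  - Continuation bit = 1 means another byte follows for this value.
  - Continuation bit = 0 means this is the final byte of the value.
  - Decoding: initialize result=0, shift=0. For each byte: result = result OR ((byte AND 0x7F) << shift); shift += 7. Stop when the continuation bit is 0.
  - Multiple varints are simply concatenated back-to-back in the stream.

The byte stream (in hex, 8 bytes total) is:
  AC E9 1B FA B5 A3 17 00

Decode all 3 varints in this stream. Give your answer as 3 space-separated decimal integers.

Answer: 455852 48814842 0

Derivation:
  byte[0]=0xAC cont=1 payload=0x2C=44: acc |= 44<<0 -> acc=44 shift=7
  byte[1]=0xE9 cont=1 payload=0x69=105: acc |= 105<<7 -> acc=13484 shift=14
  byte[2]=0x1B cont=0 payload=0x1B=27: acc |= 27<<14 -> acc=455852 shift=21 [end]
Varint 1: bytes[0:3] = AC E9 1B -> value 455852 (3 byte(s))
  byte[3]=0xFA cont=1 payload=0x7A=122: acc |= 122<<0 -> acc=122 shift=7
  byte[4]=0xB5 cont=1 payload=0x35=53: acc |= 53<<7 -> acc=6906 shift=14
  byte[5]=0xA3 cont=1 payload=0x23=35: acc |= 35<<14 -> acc=580346 shift=21
  byte[6]=0x17 cont=0 payload=0x17=23: acc |= 23<<21 -> acc=48814842 shift=28 [end]
Varint 2: bytes[3:7] = FA B5 A3 17 -> value 48814842 (4 byte(s))
  byte[7]=0x00 cont=0 payload=0x00=0: acc |= 0<<0 -> acc=0 shift=7 [end]
Varint 3: bytes[7:8] = 00 -> value 0 (1 byte(s))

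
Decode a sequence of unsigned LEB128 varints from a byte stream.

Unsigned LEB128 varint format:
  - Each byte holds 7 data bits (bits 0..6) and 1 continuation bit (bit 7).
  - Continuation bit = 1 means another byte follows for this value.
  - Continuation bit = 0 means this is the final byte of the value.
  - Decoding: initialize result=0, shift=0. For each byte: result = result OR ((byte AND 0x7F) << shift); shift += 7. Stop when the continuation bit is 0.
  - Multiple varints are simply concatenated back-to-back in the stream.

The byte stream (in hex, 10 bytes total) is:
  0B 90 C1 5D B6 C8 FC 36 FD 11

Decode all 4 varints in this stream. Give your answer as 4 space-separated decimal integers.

  byte[0]=0x0B cont=0 payload=0x0B=11: acc |= 11<<0 -> acc=11 shift=7 [end]
Varint 1: bytes[0:1] = 0B -> value 11 (1 byte(s))
  byte[1]=0x90 cont=1 payload=0x10=16: acc |= 16<<0 -> acc=16 shift=7
  byte[2]=0xC1 cont=1 payload=0x41=65: acc |= 65<<7 -> acc=8336 shift=14
  byte[3]=0x5D cont=0 payload=0x5D=93: acc |= 93<<14 -> acc=1532048 shift=21 [end]
Varint 2: bytes[1:4] = 90 C1 5D -> value 1532048 (3 byte(s))
  byte[4]=0xB6 cont=1 payload=0x36=54: acc |= 54<<0 -> acc=54 shift=7
  byte[5]=0xC8 cont=1 payload=0x48=72: acc |= 72<<7 -> acc=9270 shift=14
  byte[6]=0xFC cont=1 payload=0x7C=124: acc |= 124<<14 -> acc=2040886 shift=21
  byte[7]=0x36 cont=0 payload=0x36=54: acc |= 54<<21 -> acc=115287094 shift=28 [end]
Varint 3: bytes[4:8] = B6 C8 FC 36 -> value 115287094 (4 byte(s))
  byte[8]=0xFD cont=1 payload=0x7D=125: acc |= 125<<0 -> acc=125 shift=7
  byte[9]=0x11 cont=0 payload=0x11=17: acc |= 17<<7 -> acc=2301 shift=14 [end]
Varint 4: bytes[8:10] = FD 11 -> value 2301 (2 byte(s))

Answer: 11 1532048 115287094 2301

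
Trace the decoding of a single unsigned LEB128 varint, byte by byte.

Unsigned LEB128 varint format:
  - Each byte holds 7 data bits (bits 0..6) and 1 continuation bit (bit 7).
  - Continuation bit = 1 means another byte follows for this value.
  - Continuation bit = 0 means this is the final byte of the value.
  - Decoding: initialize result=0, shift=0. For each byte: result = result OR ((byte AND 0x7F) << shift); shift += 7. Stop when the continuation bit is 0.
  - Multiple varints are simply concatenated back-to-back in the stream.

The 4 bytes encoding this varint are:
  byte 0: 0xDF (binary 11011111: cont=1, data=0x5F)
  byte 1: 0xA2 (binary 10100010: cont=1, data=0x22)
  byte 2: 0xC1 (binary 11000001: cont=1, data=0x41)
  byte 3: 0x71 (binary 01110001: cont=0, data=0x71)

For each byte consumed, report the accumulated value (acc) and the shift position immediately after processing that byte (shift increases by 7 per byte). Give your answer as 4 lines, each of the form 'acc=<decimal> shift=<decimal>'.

Answer: acc=95 shift=7
acc=4447 shift=14
acc=1069407 shift=21
acc=238047583 shift=28

Derivation:
byte 0=0xDF: payload=0x5F=95, contrib = 95<<0 = 95; acc -> 95, shift -> 7
byte 1=0xA2: payload=0x22=34, contrib = 34<<7 = 4352; acc -> 4447, shift -> 14
byte 2=0xC1: payload=0x41=65, contrib = 65<<14 = 1064960; acc -> 1069407, shift -> 21
byte 3=0x71: payload=0x71=113, contrib = 113<<21 = 236978176; acc -> 238047583, shift -> 28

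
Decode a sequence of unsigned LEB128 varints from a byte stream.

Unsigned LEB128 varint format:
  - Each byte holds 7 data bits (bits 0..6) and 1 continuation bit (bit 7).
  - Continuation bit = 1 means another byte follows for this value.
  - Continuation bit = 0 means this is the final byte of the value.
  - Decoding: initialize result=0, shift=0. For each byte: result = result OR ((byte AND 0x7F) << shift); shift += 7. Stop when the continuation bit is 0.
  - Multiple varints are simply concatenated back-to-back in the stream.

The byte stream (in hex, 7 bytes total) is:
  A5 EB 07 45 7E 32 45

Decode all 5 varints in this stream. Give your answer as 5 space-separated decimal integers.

Answer: 128421 69 126 50 69

Derivation:
  byte[0]=0xA5 cont=1 payload=0x25=37: acc |= 37<<0 -> acc=37 shift=7
  byte[1]=0xEB cont=1 payload=0x6B=107: acc |= 107<<7 -> acc=13733 shift=14
  byte[2]=0x07 cont=0 payload=0x07=7: acc |= 7<<14 -> acc=128421 shift=21 [end]
Varint 1: bytes[0:3] = A5 EB 07 -> value 128421 (3 byte(s))
  byte[3]=0x45 cont=0 payload=0x45=69: acc |= 69<<0 -> acc=69 shift=7 [end]
Varint 2: bytes[3:4] = 45 -> value 69 (1 byte(s))
  byte[4]=0x7E cont=0 payload=0x7E=126: acc |= 126<<0 -> acc=126 shift=7 [end]
Varint 3: bytes[4:5] = 7E -> value 126 (1 byte(s))
  byte[5]=0x32 cont=0 payload=0x32=50: acc |= 50<<0 -> acc=50 shift=7 [end]
Varint 4: bytes[5:6] = 32 -> value 50 (1 byte(s))
  byte[6]=0x45 cont=0 payload=0x45=69: acc |= 69<<0 -> acc=69 shift=7 [end]
Varint 5: bytes[6:7] = 45 -> value 69 (1 byte(s))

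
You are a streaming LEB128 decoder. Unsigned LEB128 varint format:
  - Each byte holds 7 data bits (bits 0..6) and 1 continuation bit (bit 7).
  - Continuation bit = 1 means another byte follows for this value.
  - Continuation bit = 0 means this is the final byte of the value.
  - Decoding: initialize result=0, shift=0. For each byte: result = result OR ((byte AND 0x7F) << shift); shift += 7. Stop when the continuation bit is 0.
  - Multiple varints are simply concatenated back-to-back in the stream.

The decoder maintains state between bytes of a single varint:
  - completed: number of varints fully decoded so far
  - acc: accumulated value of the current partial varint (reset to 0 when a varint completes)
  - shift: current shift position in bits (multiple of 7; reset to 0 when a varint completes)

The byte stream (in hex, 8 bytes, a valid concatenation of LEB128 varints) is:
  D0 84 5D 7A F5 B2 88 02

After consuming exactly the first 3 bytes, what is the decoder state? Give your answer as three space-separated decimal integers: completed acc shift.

Answer: 1 0 0

Derivation:
byte[0]=0xD0 cont=1 payload=0x50: acc |= 80<<0 -> completed=0 acc=80 shift=7
byte[1]=0x84 cont=1 payload=0x04: acc |= 4<<7 -> completed=0 acc=592 shift=14
byte[2]=0x5D cont=0 payload=0x5D: varint #1 complete (value=1524304); reset -> completed=1 acc=0 shift=0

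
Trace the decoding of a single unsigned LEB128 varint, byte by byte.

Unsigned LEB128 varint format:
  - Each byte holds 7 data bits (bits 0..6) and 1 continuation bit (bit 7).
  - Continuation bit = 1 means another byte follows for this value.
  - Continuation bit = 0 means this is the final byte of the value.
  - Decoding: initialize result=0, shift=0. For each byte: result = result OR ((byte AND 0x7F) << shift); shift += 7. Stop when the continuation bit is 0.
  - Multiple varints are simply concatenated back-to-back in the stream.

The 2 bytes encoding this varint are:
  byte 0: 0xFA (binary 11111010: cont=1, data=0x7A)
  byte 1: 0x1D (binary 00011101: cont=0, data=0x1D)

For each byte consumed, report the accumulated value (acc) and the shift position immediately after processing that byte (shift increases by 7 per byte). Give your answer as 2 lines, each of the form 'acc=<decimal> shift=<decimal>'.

byte 0=0xFA: payload=0x7A=122, contrib = 122<<0 = 122; acc -> 122, shift -> 7
byte 1=0x1D: payload=0x1D=29, contrib = 29<<7 = 3712; acc -> 3834, shift -> 14

Answer: acc=122 shift=7
acc=3834 shift=14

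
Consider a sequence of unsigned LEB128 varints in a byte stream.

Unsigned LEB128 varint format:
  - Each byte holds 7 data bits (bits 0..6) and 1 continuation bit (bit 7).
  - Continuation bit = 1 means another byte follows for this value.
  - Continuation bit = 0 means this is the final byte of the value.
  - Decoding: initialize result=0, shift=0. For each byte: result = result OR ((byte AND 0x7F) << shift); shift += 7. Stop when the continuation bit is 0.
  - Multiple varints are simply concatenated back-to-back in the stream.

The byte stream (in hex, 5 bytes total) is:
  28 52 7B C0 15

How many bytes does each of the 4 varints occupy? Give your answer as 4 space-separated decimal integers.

  byte[0]=0x28 cont=0 payload=0x28=40: acc |= 40<<0 -> acc=40 shift=7 [end]
Varint 1: bytes[0:1] = 28 -> value 40 (1 byte(s))
  byte[1]=0x52 cont=0 payload=0x52=82: acc |= 82<<0 -> acc=82 shift=7 [end]
Varint 2: bytes[1:2] = 52 -> value 82 (1 byte(s))
  byte[2]=0x7B cont=0 payload=0x7B=123: acc |= 123<<0 -> acc=123 shift=7 [end]
Varint 3: bytes[2:3] = 7B -> value 123 (1 byte(s))
  byte[3]=0xC0 cont=1 payload=0x40=64: acc |= 64<<0 -> acc=64 shift=7
  byte[4]=0x15 cont=0 payload=0x15=21: acc |= 21<<7 -> acc=2752 shift=14 [end]
Varint 4: bytes[3:5] = C0 15 -> value 2752 (2 byte(s))

Answer: 1 1 1 2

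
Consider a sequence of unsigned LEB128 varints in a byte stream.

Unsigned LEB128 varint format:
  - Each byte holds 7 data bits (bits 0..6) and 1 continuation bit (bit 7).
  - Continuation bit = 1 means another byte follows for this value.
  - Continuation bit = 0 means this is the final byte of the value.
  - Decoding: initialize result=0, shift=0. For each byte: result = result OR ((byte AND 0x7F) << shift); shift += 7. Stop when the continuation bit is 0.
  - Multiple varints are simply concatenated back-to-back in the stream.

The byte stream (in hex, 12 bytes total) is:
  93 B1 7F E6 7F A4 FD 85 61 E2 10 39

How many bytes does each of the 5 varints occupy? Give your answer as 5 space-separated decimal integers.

Answer: 3 2 4 2 1

Derivation:
  byte[0]=0x93 cont=1 payload=0x13=19: acc |= 19<<0 -> acc=19 shift=7
  byte[1]=0xB1 cont=1 payload=0x31=49: acc |= 49<<7 -> acc=6291 shift=14
  byte[2]=0x7F cont=0 payload=0x7F=127: acc |= 127<<14 -> acc=2087059 shift=21 [end]
Varint 1: bytes[0:3] = 93 B1 7F -> value 2087059 (3 byte(s))
  byte[3]=0xE6 cont=1 payload=0x66=102: acc |= 102<<0 -> acc=102 shift=7
  byte[4]=0x7F cont=0 payload=0x7F=127: acc |= 127<<7 -> acc=16358 shift=14 [end]
Varint 2: bytes[3:5] = E6 7F -> value 16358 (2 byte(s))
  byte[5]=0xA4 cont=1 payload=0x24=36: acc |= 36<<0 -> acc=36 shift=7
  byte[6]=0xFD cont=1 payload=0x7D=125: acc |= 125<<7 -> acc=16036 shift=14
  byte[7]=0x85 cont=1 payload=0x05=5: acc |= 5<<14 -> acc=97956 shift=21
  byte[8]=0x61 cont=0 payload=0x61=97: acc |= 97<<21 -> acc=203521700 shift=28 [end]
Varint 3: bytes[5:9] = A4 FD 85 61 -> value 203521700 (4 byte(s))
  byte[9]=0xE2 cont=1 payload=0x62=98: acc |= 98<<0 -> acc=98 shift=7
  byte[10]=0x10 cont=0 payload=0x10=16: acc |= 16<<7 -> acc=2146 shift=14 [end]
Varint 4: bytes[9:11] = E2 10 -> value 2146 (2 byte(s))
  byte[11]=0x39 cont=0 payload=0x39=57: acc |= 57<<0 -> acc=57 shift=7 [end]
Varint 5: bytes[11:12] = 39 -> value 57 (1 byte(s))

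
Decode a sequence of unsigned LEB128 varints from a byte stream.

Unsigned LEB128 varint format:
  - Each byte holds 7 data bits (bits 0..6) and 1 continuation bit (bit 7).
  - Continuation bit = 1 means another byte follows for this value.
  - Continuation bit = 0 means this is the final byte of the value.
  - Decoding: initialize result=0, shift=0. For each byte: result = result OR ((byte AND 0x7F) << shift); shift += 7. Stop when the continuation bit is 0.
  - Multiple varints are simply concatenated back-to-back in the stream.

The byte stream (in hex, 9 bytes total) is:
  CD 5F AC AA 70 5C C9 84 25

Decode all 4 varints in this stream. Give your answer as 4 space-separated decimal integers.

  byte[0]=0xCD cont=1 payload=0x4D=77: acc |= 77<<0 -> acc=77 shift=7
  byte[1]=0x5F cont=0 payload=0x5F=95: acc |= 95<<7 -> acc=12237 shift=14 [end]
Varint 1: bytes[0:2] = CD 5F -> value 12237 (2 byte(s))
  byte[2]=0xAC cont=1 payload=0x2C=44: acc |= 44<<0 -> acc=44 shift=7
  byte[3]=0xAA cont=1 payload=0x2A=42: acc |= 42<<7 -> acc=5420 shift=14
  byte[4]=0x70 cont=0 payload=0x70=112: acc |= 112<<14 -> acc=1840428 shift=21 [end]
Varint 2: bytes[2:5] = AC AA 70 -> value 1840428 (3 byte(s))
  byte[5]=0x5C cont=0 payload=0x5C=92: acc |= 92<<0 -> acc=92 shift=7 [end]
Varint 3: bytes[5:6] = 5C -> value 92 (1 byte(s))
  byte[6]=0xC9 cont=1 payload=0x49=73: acc |= 73<<0 -> acc=73 shift=7
  byte[7]=0x84 cont=1 payload=0x04=4: acc |= 4<<7 -> acc=585 shift=14
  byte[8]=0x25 cont=0 payload=0x25=37: acc |= 37<<14 -> acc=606793 shift=21 [end]
Varint 4: bytes[6:9] = C9 84 25 -> value 606793 (3 byte(s))

Answer: 12237 1840428 92 606793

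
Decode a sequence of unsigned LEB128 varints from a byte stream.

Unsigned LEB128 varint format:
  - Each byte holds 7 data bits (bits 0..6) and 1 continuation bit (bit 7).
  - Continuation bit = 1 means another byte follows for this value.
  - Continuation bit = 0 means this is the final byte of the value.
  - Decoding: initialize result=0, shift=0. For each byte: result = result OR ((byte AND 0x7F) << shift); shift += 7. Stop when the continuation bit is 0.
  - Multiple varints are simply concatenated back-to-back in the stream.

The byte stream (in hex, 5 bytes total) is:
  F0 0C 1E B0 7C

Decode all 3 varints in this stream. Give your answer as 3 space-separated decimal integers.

Answer: 1648 30 15920

Derivation:
  byte[0]=0xF0 cont=1 payload=0x70=112: acc |= 112<<0 -> acc=112 shift=7
  byte[1]=0x0C cont=0 payload=0x0C=12: acc |= 12<<7 -> acc=1648 shift=14 [end]
Varint 1: bytes[0:2] = F0 0C -> value 1648 (2 byte(s))
  byte[2]=0x1E cont=0 payload=0x1E=30: acc |= 30<<0 -> acc=30 shift=7 [end]
Varint 2: bytes[2:3] = 1E -> value 30 (1 byte(s))
  byte[3]=0xB0 cont=1 payload=0x30=48: acc |= 48<<0 -> acc=48 shift=7
  byte[4]=0x7C cont=0 payload=0x7C=124: acc |= 124<<7 -> acc=15920 shift=14 [end]
Varint 3: bytes[3:5] = B0 7C -> value 15920 (2 byte(s))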